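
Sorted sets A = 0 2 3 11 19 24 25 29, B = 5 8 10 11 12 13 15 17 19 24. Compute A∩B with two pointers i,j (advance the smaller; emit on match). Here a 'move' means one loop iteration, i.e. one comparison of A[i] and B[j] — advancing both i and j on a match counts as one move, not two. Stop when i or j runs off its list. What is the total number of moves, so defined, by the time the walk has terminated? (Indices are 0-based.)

[i=0,j=0] 0<5 → i++
[i=1,j=0] 2<5 → i++
[i=2,j=0] 3<5 → i++
[i=3,j=0] 11>5 → j++
[i=3,j=1] 11>8 → j++
[i=3,j=2] 11>10 → j++
[i=3,j=3] 11==11 emit → i++,j++
[i=4,j=4] 19>12 → j++
[i=4,j=5] 19>13 → j++
[i=4,j=6] 19>15 → j++
[i=4,j=7] 19>17 → j++
[i=4,j=8] 19==19 emit → i++,j++
[i=5,j=9] 24==24 emit → i++,j++

13 moves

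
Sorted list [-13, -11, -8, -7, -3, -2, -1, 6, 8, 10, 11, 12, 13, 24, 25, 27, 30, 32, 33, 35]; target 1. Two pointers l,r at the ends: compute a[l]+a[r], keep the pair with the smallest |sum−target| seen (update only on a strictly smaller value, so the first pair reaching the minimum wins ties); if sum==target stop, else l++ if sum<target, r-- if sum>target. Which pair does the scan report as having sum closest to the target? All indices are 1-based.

pair (-11, 12) with sum 1 (|Δ|=0)

[1,20] -13+35=22 d=21 * → r--
[1,19] -13+33=20 d=19 * → r--
[1,18] -13+32=19 d=18 * → r--
[1,17] -13+30=17 d=16 * → r--
[1,16] -13+27=14 d=13 * → r--
[1,15] -13+25=12 d=11 * → r--
[1,14] -13+24=11 d=10 * → r--
[1,13] -13+13=0 d=1 * → l++
[2,13] -11+13=2 d=1 → r--
[2,12] -11+12=1 d=0 * → stop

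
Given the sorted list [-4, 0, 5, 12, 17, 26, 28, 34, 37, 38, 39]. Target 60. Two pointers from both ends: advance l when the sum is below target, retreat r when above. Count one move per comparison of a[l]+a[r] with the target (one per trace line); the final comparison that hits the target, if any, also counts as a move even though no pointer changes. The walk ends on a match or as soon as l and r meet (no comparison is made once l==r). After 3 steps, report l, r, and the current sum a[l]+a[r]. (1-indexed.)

l=4, r=11, sum=51

l=1 r=11: -4+39=35 <60, l++
l=2 r=11: 0+39=39 <60, l++
l=3 r=11: 5+39=44 <60, l++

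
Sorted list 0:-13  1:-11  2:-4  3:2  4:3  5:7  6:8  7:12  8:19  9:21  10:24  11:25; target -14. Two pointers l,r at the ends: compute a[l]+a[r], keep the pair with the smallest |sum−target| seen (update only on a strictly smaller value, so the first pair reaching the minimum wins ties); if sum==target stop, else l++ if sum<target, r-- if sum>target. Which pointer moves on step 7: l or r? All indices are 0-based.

r

[0,11] -13+25=12 d=26 * → r--
[0,10] -13+24=11 d=25 * → r--
[0,9] -13+21=8 d=22 * → r--
[0,8] -13+19=6 d=20 * → r--
[0,7] -13+12=-1 d=13 * → r--
[0,6] -13+8=-5 d=9 * → r--
[0,5] -13+7=-6 d=8 * → r--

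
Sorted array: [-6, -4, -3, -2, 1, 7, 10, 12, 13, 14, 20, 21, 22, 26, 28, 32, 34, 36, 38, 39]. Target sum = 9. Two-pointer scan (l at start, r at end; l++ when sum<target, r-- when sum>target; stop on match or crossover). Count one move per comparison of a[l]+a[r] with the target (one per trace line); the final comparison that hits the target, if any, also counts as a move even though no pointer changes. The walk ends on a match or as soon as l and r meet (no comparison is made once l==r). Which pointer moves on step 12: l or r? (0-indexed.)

[0,19] -6+39=33 >9 → r--
[0,18] -6+38=32 >9 → r--
[0,17] -6+36=30 >9 → r--
[0,16] -6+34=28 >9 → r--
[0,15] -6+32=26 >9 → r--
[0,14] -6+28=22 >9 → r--
[0,13] -6+26=20 >9 → r--
[0,12] -6+22=16 >9 → r--
[0,11] -6+21=15 >9 → r--
[0,10] -6+20=14 >9 → r--
[0,9] -6+14=8 <9 → l++
[1,9] -4+14=10 >9 → r--

r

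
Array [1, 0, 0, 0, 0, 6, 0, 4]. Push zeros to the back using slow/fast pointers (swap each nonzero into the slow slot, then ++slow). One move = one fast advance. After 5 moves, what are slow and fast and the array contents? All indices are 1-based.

slow=2, fast=6, a=[1, 0, 0, 0, 0, 6, 0, 4]

slow=1 fast=1: a[fast]=1≠0 swap→a[1]=1, slow++,fast++
slow=2 fast=2: a[fast]=0, fast++
slow=2 fast=3: a[fast]=0, fast++
slow=2 fast=4: a[fast]=0, fast++
slow=2 fast=5: a[fast]=0, fast++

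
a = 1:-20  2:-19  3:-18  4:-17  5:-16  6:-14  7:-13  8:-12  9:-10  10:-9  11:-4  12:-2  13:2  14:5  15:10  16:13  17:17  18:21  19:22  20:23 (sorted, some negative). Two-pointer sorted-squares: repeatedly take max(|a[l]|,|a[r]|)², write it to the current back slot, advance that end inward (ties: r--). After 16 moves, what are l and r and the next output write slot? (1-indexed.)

l=11, r=14, next write slot=4

l=1 r=20: |-20|<=|23| out[20]=529, r--
l=1 r=19: |-20|<=|22| out[19]=484, r--
l=1 r=18: |-20|<=|21| out[18]=441, r--
l=1 r=17: |-20|>|17| out[17]=400, l++
l=2 r=17: |-19|>|17| out[16]=361, l++
l=3 r=17: |-18|>|17| out[15]=324, l++
l=4 r=17: |-17|<=|17| out[14]=289, r--
l=4 r=16: |-17|>|13| out[13]=289, l++
l=5 r=16: |-16|>|13| out[12]=256, l++
l=6 r=16: |-14|>|13| out[11]=196, l++
l=7 r=16: |-13|<=|13| out[10]=169, r--
l=7 r=15: |-13|>|10| out[9]=169, l++
l=8 r=15: |-12|>|10| out[8]=144, l++
l=9 r=15: |-10|<=|10| out[7]=100, r--
l=9 r=14: |-10|>|5| out[6]=100, l++
l=10 r=14: |-9|>|5| out[5]=81, l++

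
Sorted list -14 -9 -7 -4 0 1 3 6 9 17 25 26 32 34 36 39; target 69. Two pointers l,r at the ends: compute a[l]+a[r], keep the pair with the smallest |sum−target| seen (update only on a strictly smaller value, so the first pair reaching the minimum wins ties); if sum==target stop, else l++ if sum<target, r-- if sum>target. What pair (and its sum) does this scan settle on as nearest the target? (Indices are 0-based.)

pair (32, 36) with sum 68 (|Δ|=1)

l=0 r=15: -14+39=25 d=44 *, l++
l=1 r=15: -9+39=30 d=39 *, l++
l=2 r=15: -7+39=32 d=37 *, l++
l=3 r=15: -4+39=35 d=34 *, l++
l=4 r=15: 0+39=39 d=30 *, l++
l=5 r=15: 1+39=40 d=29 *, l++
l=6 r=15: 3+39=42 d=27 *, l++
l=7 r=15: 6+39=45 d=24 *, l++
l=8 r=15: 9+39=48 d=21 *, l++
l=9 r=15: 17+39=56 d=13 *, l++
l=10 r=15: 25+39=64 d=5 *, l++
l=11 r=15: 26+39=65 d=4 *, l++
l=12 r=15: 32+39=71 d=2 *, r--
l=12 r=14: 32+36=68 d=1 *, l++
l=13 r=14: 34+36=70 d=1, r--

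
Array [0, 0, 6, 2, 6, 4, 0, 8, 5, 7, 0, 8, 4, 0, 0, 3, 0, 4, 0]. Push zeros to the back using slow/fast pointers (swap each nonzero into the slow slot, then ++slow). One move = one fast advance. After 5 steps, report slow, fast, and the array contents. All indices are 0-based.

slow=3, fast=5, a=[6, 2, 6, 0, 0, 4, 0, 8, 5, 7, 0, 8, 4, 0, 0, 3, 0, 4, 0]

(s=0,f=0) a[fast]=0 → fast++
(s=0,f=1) a[fast]=0 → fast++
(s=0,f=2) a[fast]=6≠0 swap→a[0]=6 → slow++,fast++
(s=1,f=3) a[fast]=2≠0 swap→a[1]=2 → slow++,fast++
(s=2,f=4) a[fast]=6≠0 swap→a[2]=6 → slow++,fast++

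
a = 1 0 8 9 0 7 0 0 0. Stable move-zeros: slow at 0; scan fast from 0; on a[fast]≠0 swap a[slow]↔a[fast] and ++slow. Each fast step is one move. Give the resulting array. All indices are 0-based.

(s=0,f=0) a[fast]=1≠0 swap→a[0]=1 → slow++,fast++
(s=1,f=1) a[fast]=0 → fast++
(s=1,f=2) a[fast]=8≠0 swap→a[1]=8 → slow++,fast++
(s=2,f=3) a[fast]=9≠0 swap→a[2]=9 → slow++,fast++
(s=3,f=4) a[fast]=0 → fast++
(s=3,f=5) a[fast]=7≠0 swap→a[3]=7 → slow++,fast++
(s=4,f=6) a[fast]=0 → fast++
(s=4,f=7) a[fast]=0 → fast++
(s=4,f=8) a[fast]=0 → fast++

[1, 8, 9, 7, 0, 0, 0, 0, 0]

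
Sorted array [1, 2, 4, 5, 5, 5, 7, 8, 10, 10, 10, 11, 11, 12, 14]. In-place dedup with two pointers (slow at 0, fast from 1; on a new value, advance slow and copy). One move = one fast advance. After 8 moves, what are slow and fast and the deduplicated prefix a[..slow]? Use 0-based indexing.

slow=6, fast=9, prefix=[1, 2, 4, 5, 7, 8, 10]

slow=0 fast=1: a[fast]=2≠a[slow]=1 write a[1]=2, slow++,fast++
slow=1 fast=2: a[fast]=4≠a[slow]=2 write a[2]=4, slow++,fast++
slow=2 fast=3: a[fast]=5≠a[slow]=4 write a[3]=5, slow++,fast++
slow=3 fast=4: a[fast]=5=a[slow] dup, fast++
slow=3 fast=5: a[fast]=5=a[slow] dup, fast++
slow=3 fast=6: a[fast]=7≠a[slow]=5 write a[4]=7, slow++,fast++
slow=4 fast=7: a[fast]=8≠a[slow]=7 write a[5]=8, slow++,fast++
slow=5 fast=8: a[fast]=10≠a[slow]=8 write a[6]=10, slow++,fast++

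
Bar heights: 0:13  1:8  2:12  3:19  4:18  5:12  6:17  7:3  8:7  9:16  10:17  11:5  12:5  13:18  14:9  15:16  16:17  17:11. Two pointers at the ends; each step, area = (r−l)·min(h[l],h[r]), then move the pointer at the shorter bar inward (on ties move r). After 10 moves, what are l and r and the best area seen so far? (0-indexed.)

l=3, r=10, best area=221

l=0 r=17: min(13,11)*17=187 best=187 *, r--
l=0 r=16: min(13,17)*16=208 best=208 *, l++
l=1 r=16: min(8,17)*15=120 best=208, l++
l=2 r=16: min(12,17)*14=168 best=208, l++
l=3 r=16: min(19,17)*13=221 best=221 *, r--
l=3 r=15: min(19,16)*12=192 best=221, r--
l=3 r=14: min(19,9)*11=99 best=221, r--
l=3 r=13: min(19,18)*10=180 best=221, r--
l=3 r=12: min(19,5)*9=45 best=221, r--
l=3 r=11: min(19,5)*8=40 best=221, r--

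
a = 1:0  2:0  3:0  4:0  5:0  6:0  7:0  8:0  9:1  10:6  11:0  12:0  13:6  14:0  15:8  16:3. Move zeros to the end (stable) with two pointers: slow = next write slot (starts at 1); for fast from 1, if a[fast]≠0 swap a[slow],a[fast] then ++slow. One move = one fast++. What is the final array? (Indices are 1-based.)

[1, 6, 6, 8, 3, 0, 0, 0, 0, 0, 0, 0, 0, 0, 0, 0]

(s=1,f=1) a[fast]=0 → fast++
(s=1,f=2) a[fast]=0 → fast++
(s=1,f=3) a[fast]=0 → fast++
(s=1,f=4) a[fast]=0 → fast++
(s=1,f=5) a[fast]=0 → fast++
(s=1,f=6) a[fast]=0 → fast++
(s=1,f=7) a[fast]=0 → fast++
(s=1,f=8) a[fast]=0 → fast++
(s=1,f=9) a[fast]=1≠0 swap→a[1]=1 → slow++,fast++
(s=2,f=10) a[fast]=6≠0 swap→a[2]=6 → slow++,fast++
(s=3,f=11) a[fast]=0 → fast++
(s=3,f=12) a[fast]=0 → fast++
(s=3,f=13) a[fast]=6≠0 swap→a[3]=6 → slow++,fast++
(s=4,f=14) a[fast]=0 → fast++
(s=4,f=15) a[fast]=8≠0 swap→a[4]=8 → slow++,fast++
(s=5,f=16) a[fast]=3≠0 swap→a[5]=3 → slow++,fast++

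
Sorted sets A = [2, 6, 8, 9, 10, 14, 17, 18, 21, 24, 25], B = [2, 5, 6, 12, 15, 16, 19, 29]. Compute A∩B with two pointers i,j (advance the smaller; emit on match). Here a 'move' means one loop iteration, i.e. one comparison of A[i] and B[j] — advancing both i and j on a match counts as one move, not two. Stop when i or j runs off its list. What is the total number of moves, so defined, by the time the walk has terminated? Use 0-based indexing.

[i=0,j=0] 2==2 emit → i++,j++
[i=1,j=1] 6>5 → j++
[i=1,j=2] 6==6 emit → i++,j++
[i=2,j=3] 8<12 → i++
[i=3,j=3] 9<12 → i++
[i=4,j=3] 10<12 → i++
[i=5,j=3] 14>12 → j++
[i=5,j=4] 14<15 → i++
[i=6,j=4] 17>15 → j++
[i=6,j=5] 17>16 → j++
[i=6,j=6] 17<19 → i++
[i=7,j=6] 18<19 → i++
[i=8,j=6] 21>19 → j++
[i=8,j=7] 21<29 → i++
[i=9,j=7] 24<29 → i++
[i=10,j=7] 25<29 → i++

16 moves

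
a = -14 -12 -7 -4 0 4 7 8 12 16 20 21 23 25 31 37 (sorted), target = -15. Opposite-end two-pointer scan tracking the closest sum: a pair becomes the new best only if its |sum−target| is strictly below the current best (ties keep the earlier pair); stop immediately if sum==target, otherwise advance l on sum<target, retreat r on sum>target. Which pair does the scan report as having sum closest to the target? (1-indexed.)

l=1 r=16: -14+37=23 d=38 *, r--
l=1 r=15: -14+31=17 d=32 *, r--
l=1 r=14: -14+25=11 d=26 *, r--
l=1 r=13: -14+23=9 d=24 *, r--
l=1 r=12: -14+21=7 d=22 *, r--
l=1 r=11: -14+20=6 d=21 *, r--
l=1 r=10: -14+16=2 d=17 *, r--
l=1 r=9: -14+12=-2 d=13 *, r--
l=1 r=8: -14+8=-6 d=9 *, r--
l=1 r=7: -14+7=-7 d=8 *, r--
l=1 r=6: -14+4=-10 d=5 *, r--
l=1 r=5: -14+0=-14 d=1 *, r--
l=1 r=4: -14+-4=-18 d=3, l++
l=2 r=4: -12+-4=-16 d=1, l++
l=3 r=4: -7+-4=-11 d=4, r--

pair (-14, 0) with sum -14 (|Δ|=1)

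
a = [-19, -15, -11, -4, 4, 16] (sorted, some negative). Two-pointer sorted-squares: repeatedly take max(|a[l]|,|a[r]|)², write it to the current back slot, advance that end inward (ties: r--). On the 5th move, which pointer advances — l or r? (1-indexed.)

[1,6] |-19|>|16| out[6]=361 → l++
[2,6] |-15|<=|16| out[5]=256 → r--
[2,5] |-15|>|4| out[4]=225 → l++
[3,5] |-11|>|4| out[3]=121 → l++
[4,5] |-4|<=|4| out[2]=16 → r--

r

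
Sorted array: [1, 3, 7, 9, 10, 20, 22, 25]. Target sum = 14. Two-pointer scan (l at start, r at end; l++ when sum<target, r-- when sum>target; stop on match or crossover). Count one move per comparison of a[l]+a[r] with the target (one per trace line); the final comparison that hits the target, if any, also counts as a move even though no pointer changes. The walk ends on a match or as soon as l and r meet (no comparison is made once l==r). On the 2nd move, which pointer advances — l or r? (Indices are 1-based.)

r

[1,8] 1+25=26 >14 → r--
[1,7] 1+22=23 >14 → r--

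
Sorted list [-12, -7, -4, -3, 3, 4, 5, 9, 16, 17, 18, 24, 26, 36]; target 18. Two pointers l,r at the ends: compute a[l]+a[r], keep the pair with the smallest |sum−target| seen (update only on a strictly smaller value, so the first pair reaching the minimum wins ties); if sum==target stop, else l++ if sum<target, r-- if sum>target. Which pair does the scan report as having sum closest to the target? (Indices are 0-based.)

[0,13] -12+36=24 d=6 * → r--
[0,12] -12+26=14 d=4 * → l++
[1,12] -7+26=19 d=1 * → r--
[1,11] -7+24=17 d=1 → l++
[2,11] -4+24=20 d=2 → r--
[2,10] -4+18=14 d=4 → l++
[3,10] -3+18=15 d=3 → l++
[4,10] 3+18=21 d=3 → r--
[4,9] 3+17=20 d=2 → r--
[4,8] 3+16=19 d=1 → r--
[4,7] 3+9=12 d=6 → l++
[5,7] 4+9=13 d=5 → l++
[6,7] 5+9=14 d=4 → l++

pair (-7, 26) with sum 19 (|Δ|=1)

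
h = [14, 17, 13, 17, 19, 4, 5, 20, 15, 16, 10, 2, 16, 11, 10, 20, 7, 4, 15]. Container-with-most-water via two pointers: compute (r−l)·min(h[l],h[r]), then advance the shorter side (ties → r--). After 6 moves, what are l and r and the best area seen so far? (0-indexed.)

l=3, r=15, best area=255

l=0 r=18: min(14,15)*18=252 best=252 *, l++
l=1 r=18: min(17,15)*17=255 best=255 *, r--
l=1 r=17: min(17,4)*16=64 best=255, r--
l=1 r=16: min(17,7)*15=105 best=255, r--
l=1 r=15: min(17,20)*14=238 best=255, l++
l=2 r=15: min(13,20)*13=169 best=255, l++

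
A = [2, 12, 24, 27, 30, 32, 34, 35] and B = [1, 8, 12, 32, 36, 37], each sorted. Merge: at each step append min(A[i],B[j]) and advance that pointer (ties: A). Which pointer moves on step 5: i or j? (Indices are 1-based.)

j

i=1 j=1: A[i]=2>B[j]=1 take 1, j++
i=1 j=2: A[i]=2<=B[j]=8 take 2, i++
i=2 j=2: A[i]=12>B[j]=8 take 8, j++
i=2 j=3: A[i]=12<=B[j]=12 take 12, i++
i=3 j=3: A[i]=24>B[j]=12 take 12, j++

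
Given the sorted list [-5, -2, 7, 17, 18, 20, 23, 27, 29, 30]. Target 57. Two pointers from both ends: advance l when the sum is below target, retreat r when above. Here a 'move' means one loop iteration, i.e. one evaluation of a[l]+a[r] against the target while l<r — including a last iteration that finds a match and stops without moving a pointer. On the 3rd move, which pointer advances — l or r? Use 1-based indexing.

l

l=1 r=10: -5+30=25 <57, l++
l=2 r=10: -2+30=28 <57, l++
l=3 r=10: 7+30=37 <57, l++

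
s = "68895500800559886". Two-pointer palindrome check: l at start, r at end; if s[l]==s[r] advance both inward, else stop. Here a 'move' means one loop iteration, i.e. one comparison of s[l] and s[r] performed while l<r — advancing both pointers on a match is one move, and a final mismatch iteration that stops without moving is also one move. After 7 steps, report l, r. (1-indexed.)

[1,17] '6'=='6' → l++,r--
[2,16] '8'=='8' → l++,r--
[3,15] '8'=='8' → l++,r--
[4,14] '9'=='9' → l++,r--
[5,13] '5'=='5' → l++,r--
[6,12] '5'=='5' → l++,r--
[7,11] '0'=='0' → l++,r--

l=8, r=10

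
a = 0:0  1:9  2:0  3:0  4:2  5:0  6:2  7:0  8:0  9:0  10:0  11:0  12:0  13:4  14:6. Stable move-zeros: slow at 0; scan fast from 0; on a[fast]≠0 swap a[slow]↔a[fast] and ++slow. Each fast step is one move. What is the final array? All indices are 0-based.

slow=0 fast=0: a[fast]=0, fast++
slow=0 fast=1: a[fast]=9≠0 swap→a[0]=9, slow++,fast++
slow=1 fast=2: a[fast]=0, fast++
slow=1 fast=3: a[fast]=0, fast++
slow=1 fast=4: a[fast]=2≠0 swap→a[1]=2, slow++,fast++
slow=2 fast=5: a[fast]=0, fast++
slow=2 fast=6: a[fast]=2≠0 swap→a[2]=2, slow++,fast++
slow=3 fast=7: a[fast]=0, fast++
slow=3 fast=8: a[fast]=0, fast++
slow=3 fast=9: a[fast]=0, fast++
slow=3 fast=10: a[fast]=0, fast++
slow=3 fast=11: a[fast]=0, fast++
slow=3 fast=12: a[fast]=0, fast++
slow=3 fast=13: a[fast]=4≠0 swap→a[3]=4, slow++,fast++
slow=4 fast=14: a[fast]=6≠0 swap→a[4]=6, slow++,fast++

[9, 2, 2, 4, 6, 0, 0, 0, 0, 0, 0, 0, 0, 0, 0]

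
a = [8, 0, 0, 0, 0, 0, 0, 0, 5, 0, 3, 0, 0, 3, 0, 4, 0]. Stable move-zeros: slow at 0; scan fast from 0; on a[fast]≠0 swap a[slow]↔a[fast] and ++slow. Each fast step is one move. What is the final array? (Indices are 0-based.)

slow=0 fast=0: a[fast]=8≠0 swap→a[0]=8, slow++,fast++
slow=1 fast=1: a[fast]=0, fast++
slow=1 fast=2: a[fast]=0, fast++
slow=1 fast=3: a[fast]=0, fast++
slow=1 fast=4: a[fast]=0, fast++
slow=1 fast=5: a[fast]=0, fast++
slow=1 fast=6: a[fast]=0, fast++
slow=1 fast=7: a[fast]=0, fast++
slow=1 fast=8: a[fast]=5≠0 swap→a[1]=5, slow++,fast++
slow=2 fast=9: a[fast]=0, fast++
slow=2 fast=10: a[fast]=3≠0 swap→a[2]=3, slow++,fast++
slow=3 fast=11: a[fast]=0, fast++
slow=3 fast=12: a[fast]=0, fast++
slow=3 fast=13: a[fast]=3≠0 swap→a[3]=3, slow++,fast++
slow=4 fast=14: a[fast]=0, fast++
slow=4 fast=15: a[fast]=4≠0 swap→a[4]=4, slow++,fast++
slow=5 fast=16: a[fast]=0, fast++

[8, 5, 3, 3, 4, 0, 0, 0, 0, 0, 0, 0, 0, 0, 0, 0, 0]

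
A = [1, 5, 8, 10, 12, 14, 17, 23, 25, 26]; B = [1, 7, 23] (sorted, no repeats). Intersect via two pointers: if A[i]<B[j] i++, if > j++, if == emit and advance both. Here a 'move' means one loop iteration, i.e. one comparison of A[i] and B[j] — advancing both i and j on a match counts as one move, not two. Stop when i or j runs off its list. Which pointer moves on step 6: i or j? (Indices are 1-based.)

i

[i=1,j=1] 1==1 emit → i++,j++
[i=2,j=2] 5<7 → i++
[i=3,j=2] 8>7 → j++
[i=3,j=3] 8<23 → i++
[i=4,j=3] 10<23 → i++
[i=5,j=3] 12<23 → i++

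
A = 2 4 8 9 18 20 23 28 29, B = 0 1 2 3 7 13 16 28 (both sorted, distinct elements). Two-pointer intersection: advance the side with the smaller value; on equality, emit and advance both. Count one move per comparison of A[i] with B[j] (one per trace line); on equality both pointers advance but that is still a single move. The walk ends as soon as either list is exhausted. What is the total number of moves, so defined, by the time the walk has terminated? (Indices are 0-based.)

14 moves

[i=0,j=0] 2>0 → j++
[i=0,j=1] 2>1 → j++
[i=0,j=2] 2==2 emit → i++,j++
[i=1,j=3] 4>3 → j++
[i=1,j=4] 4<7 → i++
[i=2,j=4] 8>7 → j++
[i=2,j=5] 8<13 → i++
[i=3,j=5] 9<13 → i++
[i=4,j=5] 18>13 → j++
[i=4,j=6] 18>16 → j++
[i=4,j=7] 18<28 → i++
[i=5,j=7] 20<28 → i++
[i=6,j=7] 23<28 → i++
[i=7,j=7] 28==28 emit → i++,j++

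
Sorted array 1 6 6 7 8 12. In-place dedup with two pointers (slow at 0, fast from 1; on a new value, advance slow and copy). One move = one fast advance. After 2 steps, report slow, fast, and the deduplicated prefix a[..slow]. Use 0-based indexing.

slow=1, fast=3, prefix=[1, 6]

(s=0,f=1) a[fast]=6≠a[slow]=1 write a[1]=6 → slow++,fast++
(s=1,f=2) a[fast]=6=a[slow] dup → fast++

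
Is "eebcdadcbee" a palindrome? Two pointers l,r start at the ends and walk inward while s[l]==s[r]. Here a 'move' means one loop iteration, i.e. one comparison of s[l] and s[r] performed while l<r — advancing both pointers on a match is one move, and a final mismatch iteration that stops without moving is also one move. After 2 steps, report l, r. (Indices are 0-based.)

[0,10] 'e'=='e' → l++,r--
[1,9] 'e'=='e' → l++,r--

l=2, r=8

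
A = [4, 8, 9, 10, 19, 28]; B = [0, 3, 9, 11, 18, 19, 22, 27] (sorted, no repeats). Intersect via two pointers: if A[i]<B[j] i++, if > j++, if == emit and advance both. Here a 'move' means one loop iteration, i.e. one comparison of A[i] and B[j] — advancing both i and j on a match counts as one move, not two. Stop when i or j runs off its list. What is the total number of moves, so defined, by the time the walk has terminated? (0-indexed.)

11 moves

i=0 j=0: 4>0, j++
i=0 j=1: 4>3, j++
i=0 j=2: 4<9, i++
i=1 j=2: 8<9, i++
i=2 j=2: 9==9 emit, i++,j++
i=3 j=3: 10<11, i++
i=4 j=3: 19>11, j++
i=4 j=4: 19>18, j++
i=4 j=5: 19==19 emit, i++,j++
i=5 j=6: 28>22, j++
i=5 j=7: 28>27, j++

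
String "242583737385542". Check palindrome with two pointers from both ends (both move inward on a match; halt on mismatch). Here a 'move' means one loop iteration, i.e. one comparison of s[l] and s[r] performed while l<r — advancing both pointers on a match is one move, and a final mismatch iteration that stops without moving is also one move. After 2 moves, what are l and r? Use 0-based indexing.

l=2, r=12

l=0 r=14: '2'=='2', l++,r--
l=1 r=13: '4'=='4', l++,r--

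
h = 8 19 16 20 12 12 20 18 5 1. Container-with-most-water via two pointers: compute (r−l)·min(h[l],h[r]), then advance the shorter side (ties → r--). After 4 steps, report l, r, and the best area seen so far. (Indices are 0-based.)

l=1, r=6, best area=108

[0,9] min(8,1)*9=9 best=9 * → r--
[0,8] min(8,5)*8=40 best=40 * → r--
[0,7] min(8,18)*7=56 best=56 * → l++
[1,7] min(19,18)*6=108 best=108 * → r--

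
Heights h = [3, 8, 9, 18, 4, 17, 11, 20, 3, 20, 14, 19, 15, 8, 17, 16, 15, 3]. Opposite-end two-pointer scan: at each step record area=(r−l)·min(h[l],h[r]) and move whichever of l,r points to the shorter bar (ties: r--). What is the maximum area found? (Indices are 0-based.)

max area = 195

l=0 r=17: min(3,3)*17=51 best=51 *, r--
l=0 r=16: min(3,15)*16=48 best=51, l++
l=1 r=16: min(8,15)*15=120 best=120 *, l++
l=2 r=16: min(9,15)*14=126 best=126 *, l++
l=3 r=16: min(18,15)*13=195 best=195 *, r--
l=3 r=15: min(18,16)*12=192 best=195, r--
l=3 r=14: min(18,17)*11=187 best=195, r--
l=3 r=13: min(18,8)*10=80 best=195, r--
l=3 r=12: min(18,15)*9=135 best=195, r--
l=3 r=11: min(18,19)*8=144 best=195, l++
l=4 r=11: min(4,19)*7=28 best=195, l++
l=5 r=11: min(17,19)*6=102 best=195, l++
l=6 r=11: min(11,19)*5=55 best=195, l++
l=7 r=11: min(20,19)*4=76 best=195, r--
l=7 r=10: min(20,14)*3=42 best=195, r--
l=7 r=9: min(20,20)*2=40 best=195, r--
l=7 r=8: min(20,3)*1=3 best=195, r--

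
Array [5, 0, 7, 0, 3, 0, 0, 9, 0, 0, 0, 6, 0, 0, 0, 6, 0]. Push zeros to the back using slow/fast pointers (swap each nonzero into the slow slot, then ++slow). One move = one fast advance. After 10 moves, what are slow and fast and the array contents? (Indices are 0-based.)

slow=4, fast=10, a=[5, 7, 3, 9, 0, 0, 0, 0, 0, 0, 0, 6, 0, 0, 0, 6, 0]

slow=0 fast=0: a[fast]=5≠0 swap→a[0]=5, slow++,fast++
slow=1 fast=1: a[fast]=0, fast++
slow=1 fast=2: a[fast]=7≠0 swap→a[1]=7, slow++,fast++
slow=2 fast=3: a[fast]=0, fast++
slow=2 fast=4: a[fast]=3≠0 swap→a[2]=3, slow++,fast++
slow=3 fast=5: a[fast]=0, fast++
slow=3 fast=6: a[fast]=0, fast++
slow=3 fast=7: a[fast]=9≠0 swap→a[3]=9, slow++,fast++
slow=4 fast=8: a[fast]=0, fast++
slow=4 fast=9: a[fast]=0, fast++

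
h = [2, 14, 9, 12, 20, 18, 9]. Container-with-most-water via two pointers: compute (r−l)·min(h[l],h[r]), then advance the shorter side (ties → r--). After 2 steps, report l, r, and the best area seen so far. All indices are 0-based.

l=1, r=5, best area=45

[0,6] min(2,9)*6=12 best=12 * → l++
[1,6] min(14,9)*5=45 best=45 * → r--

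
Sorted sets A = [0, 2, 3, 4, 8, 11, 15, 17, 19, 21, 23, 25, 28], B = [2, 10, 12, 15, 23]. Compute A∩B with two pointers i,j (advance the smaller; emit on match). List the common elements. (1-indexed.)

i=1 j=1: 0<2, i++
i=2 j=1: 2==2 emit, i++,j++
i=3 j=2: 3<10, i++
i=4 j=2: 4<10, i++
i=5 j=2: 8<10, i++
i=6 j=2: 11>10, j++
i=6 j=3: 11<12, i++
i=7 j=3: 15>12, j++
i=7 j=4: 15==15 emit, i++,j++
i=8 j=5: 17<23, i++
i=9 j=5: 19<23, i++
i=10 j=5: 21<23, i++
i=11 j=5: 23==23 emit, i++,j++

intersection = [2, 15, 23]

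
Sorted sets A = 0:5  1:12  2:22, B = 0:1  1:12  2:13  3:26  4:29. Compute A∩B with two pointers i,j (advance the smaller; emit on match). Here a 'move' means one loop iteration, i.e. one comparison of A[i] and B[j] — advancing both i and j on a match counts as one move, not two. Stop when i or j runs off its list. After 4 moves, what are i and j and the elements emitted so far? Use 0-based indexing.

[i=0,j=0] 5>1 → j++
[i=0,j=1] 5<12 → i++
[i=1,j=1] 12==12 emit → i++,j++
[i=2,j=2] 22>13 → j++

i=2, j=3, emitted=[12]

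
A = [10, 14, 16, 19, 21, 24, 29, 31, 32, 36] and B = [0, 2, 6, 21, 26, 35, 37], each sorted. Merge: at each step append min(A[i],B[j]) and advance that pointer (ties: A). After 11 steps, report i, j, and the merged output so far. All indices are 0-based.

[i=0,j=0] A[i]=10>B[j]=0 take 0 → j++
[i=0,j=1] A[i]=10>B[j]=2 take 2 → j++
[i=0,j=2] A[i]=10>B[j]=6 take 6 → j++
[i=0,j=3] A[i]=10<=B[j]=21 take 10 → i++
[i=1,j=3] A[i]=14<=B[j]=21 take 14 → i++
[i=2,j=3] A[i]=16<=B[j]=21 take 16 → i++
[i=3,j=3] A[i]=19<=B[j]=21 take 19 → i++
[i=4,j=3] A[i]=21<=B[j]=21 take 21 → i++
[i=5,j=3] A[i]=24>B[j]=21 take 21 → j++
[i=5,j=4] A[i]=24<=B[j]=26 take 24 → i++
[i=6,j=4] A[i]=29>B[j]=26 take 26 → j++

i=6, j=5, merged so far=[0, 2, 6, 10, 14, 16, 19, 21, 21, 24, 26]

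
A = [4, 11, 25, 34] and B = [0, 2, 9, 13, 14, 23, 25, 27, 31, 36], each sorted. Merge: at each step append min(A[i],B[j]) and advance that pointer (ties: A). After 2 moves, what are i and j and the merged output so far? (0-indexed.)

i=0 j=0: A[i]=4>B[j]=0 take 0, j++
i=0 j=1: A[i]=4>B[j]=2 take 2, j++

i=0, j=2, merged so far=[0, 2]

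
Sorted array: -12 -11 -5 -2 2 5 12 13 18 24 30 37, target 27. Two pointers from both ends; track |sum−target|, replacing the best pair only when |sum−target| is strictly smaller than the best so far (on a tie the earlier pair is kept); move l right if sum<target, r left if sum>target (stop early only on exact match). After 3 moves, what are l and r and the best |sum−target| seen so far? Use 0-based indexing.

l=0 r=11: -12+37=25 d=2 *, l++
l=1 r=11: -11+37=26 d=1 *, l++
l=2 r=11: -5+37=32 d=5, r--

l=2, r=10, best |Δ|=1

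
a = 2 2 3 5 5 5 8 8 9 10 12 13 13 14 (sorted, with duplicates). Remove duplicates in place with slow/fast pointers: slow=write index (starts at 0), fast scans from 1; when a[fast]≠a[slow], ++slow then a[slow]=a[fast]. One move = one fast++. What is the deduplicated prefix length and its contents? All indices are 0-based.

length 9; prefix = [2, 3, 5, 8, 9, 10, 12, 13, 14]

slow=0 fast=1: a[fast]=2=a[slow] dup, fast++
slow=0 fast=2: a[fast]=3≠a[slow]=2 write a[1]=3, slow++,fast++
slow=1 fast=3: a[fast]=5≠a[slow]=3 write a[2]=5, slow++,fast++
slow=2 fast=4: a[fast]=5=a[slow] dup, fast++
slow=2 fast=5: a[fast]=5=a[slow] dup, fast++
slow=2 fast=6: a[fast]=8≠a[slow]=5 write a[3]=8, slow++,fast++
slow=3 fast=7: a[fast]=8=a[slow] dup, fast++
slow=3 fast=8: a[fast]=9≠a[slow]=8 write a[4]=9, slow++,fast++
slow=4 fast=9: a[fast]=10≠a[slow]=9 write a[5]=10, slow++,fast++
slow=5 fast=10: a[fast]=12≠a[slow]=10 write a[6]=12, slow++,fast++
slow=6 fast=11: a[fast]=13≠a[slow]=12 write a[7]=13, slow++,fast++
slow=7 fast=12: a[fast]=13=a[slow] dup, fast++
slow=7 fast=13: a[fast]=14≠a[slow]=13 write a[8]=14, slow++,fast++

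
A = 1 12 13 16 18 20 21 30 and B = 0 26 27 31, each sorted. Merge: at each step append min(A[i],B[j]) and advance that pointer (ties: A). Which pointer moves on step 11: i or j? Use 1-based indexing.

i

i=1 j=1: A[i]=1>B[j]=0 take 0, j++
i=1 j=2: A[i]=1<=B[j]=26 take 1, i++
i=2 j=2: A[i]=12<=B[j]=26 take 12, i++
i=3 j=2: A[i]=13<=B[j]=26 take 13, i++
i=4 j=2: A[i]=16<=B[j]=26 take 16, i++
i=5 j=2: A[i]=18<=B[j]=26 take 18, i++
i=6 j=2: A[i]=20<=B[j]=26 take 20, i++
i=7 j=2: A[i]=21<=B[j]=26 take 21, i++
i=8 j=2: A[i]=30>B[j]=26 take 26, j++
i=8 j=3: A[i]=30>B[j]=27 take 27, j++
i=8 j=4: A[i]=30<=B[j]=31 take 30, i++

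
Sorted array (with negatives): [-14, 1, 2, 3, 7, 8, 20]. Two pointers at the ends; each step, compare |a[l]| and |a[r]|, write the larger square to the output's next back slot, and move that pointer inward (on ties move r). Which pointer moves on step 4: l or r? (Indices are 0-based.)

[0,6] |-14|<=|20| out[6]=400 → r--
[0,5] |-14|>|8| out[5]=196 → l++
[1,5] |1|<=|8| out[4]=64 → r--
[1,4] |1|<=|7| out[3]=49 → r--

r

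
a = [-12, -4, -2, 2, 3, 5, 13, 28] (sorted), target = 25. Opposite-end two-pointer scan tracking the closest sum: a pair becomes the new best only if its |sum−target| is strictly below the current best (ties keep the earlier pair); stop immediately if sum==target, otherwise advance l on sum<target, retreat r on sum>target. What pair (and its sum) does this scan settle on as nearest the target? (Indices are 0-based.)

[0,7] -12+28=16 d=9 * → l++
[1,7] -4+28=24 d=1 * → l++
[2,7] -2+28=26 d=1 → r--
[2,6] -2+13=11 d=14 → l++
[3,6] 2+13=15 d=10 → l++
[4,6] 3+13=16 d=9 → l++
[5,6] 5+13=18 d=7 → l++

pair (-4, 28) with sum 24 (|Δ|=1)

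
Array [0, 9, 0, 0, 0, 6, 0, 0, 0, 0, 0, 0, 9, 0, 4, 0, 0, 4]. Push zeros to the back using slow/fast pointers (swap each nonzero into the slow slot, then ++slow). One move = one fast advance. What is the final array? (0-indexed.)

slow=0 fast=0: a[fast]=0, fast++
slow=0 fast=1: a[fast]=9≠0 swap→a[0]=9, slow++,fast++
slow=1 fast=2: a[fast]=0, fast++
slow=1 fast=3: a[fast]=0, fast++
slow=1 fast=4: a[fast]=0, fast++
slow=1 fast=5: a[fast]=6≠0 swap→a[1]=6, slow++,fast++
slow=2 fast=6: a[fast]=0, fast++
slow=2 fast=7: a[fast]=0, fast++
slow=2 fast=8: a[fast]=0, fast++
slow=2 fast=9: a[fast]=0, fast++
slow=2 fast=10: a[fast]=0, fast++
slow=2 fast=11: a[fast]=0, fast++
slow=2 fast=12: a[fast]=9≠0 swap→a[2]=9, slow++,fast++
slow=3 fast=13: a[fast]=0, fast++
slow=3 fast=14: a[fast]=4≠0 swap→a[3]=4, slow++,fast++
slow=4 fast=15: a[fast]=0, fast++
slow=4 fast=16: a[fast]=0, fast++
slow=4 fast=17: a[fast]=4≠0 swap→a[4]=4, slow++,fast++

[9, 6, 9, 4, 4, 0, 0, 0, 0, 0, 0, 0, 0, 0, 0, 0, 0, 0]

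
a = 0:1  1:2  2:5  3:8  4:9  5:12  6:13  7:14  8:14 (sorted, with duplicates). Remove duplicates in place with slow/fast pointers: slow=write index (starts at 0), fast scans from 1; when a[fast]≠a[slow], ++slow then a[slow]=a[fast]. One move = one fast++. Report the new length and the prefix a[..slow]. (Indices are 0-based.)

length 8; prefix = [1, 2, 5, 8, 9, 12, 13, 14]

slow=0 fast=1: a[fast]=2≠a[slow]=1 write a[1]=2, slow++,fast++
slow=1 fast=2: a[fast]=5≠a[slow]=2 write a[2]=5, slow++,fast++
slow=2 fast=3: a[fast]=8≠a[slow]=5 write a[3]=8, slow++,fast++
slow=3 fast=4: a[fast]=9≠a[slow]=8 write a[4]=9, slow++,fast++
slow=4 fast=5: a[fast]=12≠a[slow]=9 write a[5]=12, slow++,fast++
slow=5 fast=6: a[fast]=13≠a[slow]=12 write a[6]=13, slow++,fast++
slow=6 fast=7: a[fast]=14≠a[slow]=13 write a[7]=14, slow++,fast++
slow=7 fast=8: a[fast]=14=a[slow] dup, fast++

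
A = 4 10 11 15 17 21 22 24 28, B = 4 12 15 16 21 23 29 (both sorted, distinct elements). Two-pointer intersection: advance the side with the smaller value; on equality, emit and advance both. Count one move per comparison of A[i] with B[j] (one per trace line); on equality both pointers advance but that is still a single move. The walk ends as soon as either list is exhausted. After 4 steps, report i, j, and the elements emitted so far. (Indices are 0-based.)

i=3, j=2, emitted=[4]

[i=0,j=0] 4==4 emit → i++,j++
[i=1,j=1] 10<12 → i++
[i=2,j=1] 11<12 → i++
[i=3,j=1] 15>12 → j++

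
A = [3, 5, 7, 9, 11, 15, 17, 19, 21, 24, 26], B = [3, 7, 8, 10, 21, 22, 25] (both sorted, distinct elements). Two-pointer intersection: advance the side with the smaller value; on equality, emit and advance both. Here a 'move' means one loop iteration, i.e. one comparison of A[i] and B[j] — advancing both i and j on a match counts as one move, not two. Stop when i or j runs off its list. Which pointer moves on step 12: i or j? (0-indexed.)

[i=0,j=0] 3==3 emit → i++,j++
[i=1,j=1] 5<7 → i++
[i=2,j=1] 7==7 emit → i++,j++
[i=3,j=2] 9>8 → j++
[i=3,j=3] 9<10 → i++
[i=4,j=3] 11>10 → j++
[i=4,j=4] 11<21 → i++
[i=5,j=4] 15<21 → i++
[i=6,j=4] 17<21 → i++
[i=7,j=4] 19<21 → i++
[i=8,j=4] 21==21 emit → i++,j++
[i=9,j=5] 24>22 → j++

j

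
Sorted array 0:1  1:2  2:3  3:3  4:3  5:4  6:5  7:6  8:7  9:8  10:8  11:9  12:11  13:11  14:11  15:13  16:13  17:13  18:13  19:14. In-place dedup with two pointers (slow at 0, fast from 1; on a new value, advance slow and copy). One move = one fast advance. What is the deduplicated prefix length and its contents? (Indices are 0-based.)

slow=0 fast=1: a[fast]=2≠a[slow]=1 write a[1]=2, slow++,fast++
slow=1 fast=2: a[fast]=3≠a[slow]=2 write a[2]=3, slow++,fast++
slow=2 fast=3: a[fast]=3=a[slow] dup, fast++
slow=2 fast=4: a[fast]=3=a[slow] dup, fast++
slow=2 fast=5: a[fast]=4≠a[slow]=3 write a[3]=4, slow++,fast++
slow=3 fast=6: a[fast]=5≠a[slow]=4 write a[4]=5, slow++,fast++
slow=4 fast=7: a[fast]=6≠a[slow]=5 write a[5]=6, slow++,fast++
slow=5 fast=8: a[fast]=7≠a[slow]=6 write a[6]=7, slow++,fast++
slow=6 fast=9: a[fast]=8≠a[slow]=7 write a[7]=8, slow++,fast++
slow=7 fast=10: a[fast]=8=a[slow] dup, fast++
slow=7 fast=11: a[fast]=9≠a[slow]=8 write a[8]=9, slow++,fast++
slow=8 fast=12: a[fast]=11≠a[slow]=9 write a[9]=11, slow++,fast++
slow=9 fast=13: a[fast]=11=a[slow] dup, fast++
slow=9 fast=14: a[fast]=11=a[slow] dup, fast++
slow=9 fast=15: a[fast]=13≠a[slow]=11 write a[10]=13, slow++,fast++
slow=10 fast=16: a[fast]=13=a[slow] dup, fast++
slow=10 fast=17: a[fast]=13=a[slow] dup, fast++
slow=10 fast=18: a[fast]=13=a[slow] dup, fast++
slow=10 fast=19: a[fast]=14≠a[slow]=13 write a[11]=14, slow++,fast++

length 12; prefix = [1, 2, 3, 4, 5, 6, 7, 8, 9, 11, 13, 14]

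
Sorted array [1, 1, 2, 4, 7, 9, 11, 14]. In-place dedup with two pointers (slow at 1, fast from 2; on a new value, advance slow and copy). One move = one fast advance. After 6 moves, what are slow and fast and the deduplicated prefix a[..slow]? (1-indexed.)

slow=6, fast=8, prefix=[1, 2, 4, 7, 9, 11]

slow=1 fast=2: a[fast]=1=a[slow] dup, fast++
slow=1 fast=3: a[fast]=2≠a[slow]=1 write a[2]=2, slow++,fast++
slow=2 fast=4: a[fast]=4≠a[slow]=2 write a[3]=4, slow++,fast++
slow=3 fast=5: a[fast]=7≠a[slow]=4 write a[4]=7, slow++,fast++
slow=4 fast=6: a[fast]=9≠a[slow]=7 write a[5]=9, slow++,fast++
slow=5 fast=7: a[fast]=11≠a[slow]=9 write a[6]=11, slow++,fast++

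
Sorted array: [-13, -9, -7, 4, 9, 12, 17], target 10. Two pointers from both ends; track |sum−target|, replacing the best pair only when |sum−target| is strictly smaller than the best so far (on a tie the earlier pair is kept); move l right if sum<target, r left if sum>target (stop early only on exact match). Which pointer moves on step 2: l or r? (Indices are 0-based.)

l

[0,6] -13+17=4 d=6 * → l++
[1,6] -9+17=8 d=2 * → l++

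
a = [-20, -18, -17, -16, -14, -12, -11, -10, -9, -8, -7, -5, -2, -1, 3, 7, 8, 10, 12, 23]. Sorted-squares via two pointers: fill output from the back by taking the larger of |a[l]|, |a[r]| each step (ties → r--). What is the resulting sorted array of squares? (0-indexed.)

l=0 r=19: |-20|<=|23| out[19]=529, r--
l=0 r=18: |-20|>|12| out[18]=400, l++
l=1 r=18: |-18|>|12| out[17]=324, l++
l=2 r=18: |-17|>|12| out[16]=289, l++
l=3 r=18: |-16|>|12| out[15]=256, l++
l=4 r=18: |-14|>|12| out[14]=196, l++
l=5 r=18: |-12|<=|12| out[13]=144, r--
l=5 r=17: |-12|>|10| out[12]=144, l++
l=6 r=17: |-11|>|10| out[11]=121, l++
l=7 r=17: |-10|<=|10| out[10]=100, r--
l=7 r=16: |-10|>|8| out[9]=100, l++
l=8 r=16: |-9|>|8| out[8]=81, l++
l=9 r=16: |-8|<=|8| out[7]=64, r--
l=9 r=15: |-8|>|7| out[6]=64, l++
l=10 r=15: |-7|<=|7| out[5]=49, r--
l=10 r=14: |-7|>|3| out[4]=49, l++
l=11 r=14: |-5|>|3| out[3]=25, l++
l=12 r=14: |-2|<=|3| out[2]=9, r--
l=12 r=13: |-2|>|-1| out[1]=4, l++
l=13 r=13: |-1|<=|-1| out[0]=1, r--

[1, 4, 9, 25, 49, 49, 64, 64, 81, 100, 100, 121, 144, 144, 196, 256, 289, 324, 400, 529]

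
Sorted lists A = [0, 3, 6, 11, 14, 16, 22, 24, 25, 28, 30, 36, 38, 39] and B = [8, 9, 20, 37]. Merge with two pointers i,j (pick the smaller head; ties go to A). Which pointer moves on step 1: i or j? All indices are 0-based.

[i=0,j=0] A[i]=0<=B[j]=8 take 0 → i++

i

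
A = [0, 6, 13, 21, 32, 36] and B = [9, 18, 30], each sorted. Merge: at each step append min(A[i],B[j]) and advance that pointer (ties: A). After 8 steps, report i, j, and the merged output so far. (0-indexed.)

i=5, j=3, merged so far=[0, 6, 9, 13, 18, 21, 30, 32]

i=0 j=0: A[i]=0<=B[j]=9 take 0, i++
i=1 j=0: A[i]=6<=B[j]=9 take 6, i++
i=2 j=0: A[i]=13>B[j]=9 take 9, j++
i=2 j=1: A[i]=13<=B[j]=18 take 13, i++
i=3 j=1: A[i]=21>B[j]=18 take 18, j++
i=3 j=2: A[i]=21<=B[j]=30 take 21, i++
i=4 j=2: A[i]=32>B[j]=30 take 30, j++
i=4 j=3: B done, take A[i]=32, i++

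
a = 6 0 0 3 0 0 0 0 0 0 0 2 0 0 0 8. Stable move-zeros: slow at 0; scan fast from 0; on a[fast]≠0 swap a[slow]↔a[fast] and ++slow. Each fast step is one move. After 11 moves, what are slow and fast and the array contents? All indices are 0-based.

(s=0,f=0) a[fast]=6≠0 swap→a[0]=6 → slow++,fast++
(s=1,f=1) a[fast]=0 → fast++
(s=1,f=2) a[fast]=0 → fast++
(s=1,f=3) a[fast]=3≠0 swap→a[1]=3 → slow++,fast++
(s=2,f=4) a[fast]=0 → fast++
(s=2,f=5) a[fast]=0 → fast++
(s=2,f=6) a[fast]=0 → fast++
(s=2,f=7) a[fast]=0 → fast++
(s=2,f=8) a[fast]=0 → fast++
(s=2,f=9) a[fast]=0 → fast++
(s=2,f=10) a[fast]=0 → fast++

slow=2, fast=11, a=[6, 3, 0, 0, 0, 0, 0, 0, 0, 0, 0, 2, 0, 0, 0, 8]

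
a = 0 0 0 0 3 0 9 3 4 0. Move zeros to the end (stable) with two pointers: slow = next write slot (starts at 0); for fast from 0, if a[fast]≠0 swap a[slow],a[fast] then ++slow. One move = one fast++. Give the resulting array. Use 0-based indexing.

[3, 9, 3, 4, 0, 0, 0, 0, 0, 0]

(s=0,f=0) a[fast]=0 → fast++
(s=0,f=1) a[fast]=0 → fast++
(s=0,f=2) a[fast]=0 → fast++
(s=0,f=3) a[fast]=0 → fast++
(s=0,f=4) a[fast]=3≠0 swap→a[0]=3 → slow++,fast++
(s=1,f=5) a[fast]=0 → fast++
(s=1,f=6) a[fast]=9≠0 swap→a[1]=9 → slow++,fast++
(s=2,f=7) a[fast]=3≠0 swap→a[2]=3 → slow++,fast++
(s=3,f=8) a[fast]=4≠0 swap→a[3]=4 → slow++,fast++
(s=4,f=9) a[fast]=0 → fast++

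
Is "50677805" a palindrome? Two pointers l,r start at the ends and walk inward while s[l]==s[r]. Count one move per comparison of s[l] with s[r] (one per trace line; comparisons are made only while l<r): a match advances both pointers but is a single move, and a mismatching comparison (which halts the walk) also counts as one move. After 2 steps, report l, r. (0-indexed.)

l=2, r=5

[0,7] '5'=='5' → l++,r--
[1,6] '0'=='0' → l++,r--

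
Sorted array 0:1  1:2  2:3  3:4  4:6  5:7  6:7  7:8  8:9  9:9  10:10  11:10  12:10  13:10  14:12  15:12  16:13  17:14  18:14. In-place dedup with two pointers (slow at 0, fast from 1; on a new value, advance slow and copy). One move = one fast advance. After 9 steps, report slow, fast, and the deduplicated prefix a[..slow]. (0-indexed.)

slow=0 fast=1: a[fast]=2≠a[slow]=1 write a[1]=2, slow++,fast++
slow=1 fast=2: a[fast]=3≠a[slow]=2 write a[2]=3, slow++,fast++
slow=2 fast=3: a[fast]=4≠a[slow]=3 write a[3]=4, slow++,fast++
slow=3 fast=4: a[fast]=6≠a[slow]=4 write a[4]=6, slow++,fast++
slow=4 fast=5: a[fast]=7≠a[slow]=6 write a[5]=7, slow++,fast++
slow=5 fast=6: a[fast]=7=a[slow] dup, fast++
slow=5 fast=7: a[fast]=8≠a[slow]=7 write a[6]=8, slow++,fast++
slow=6 fast=8: a[fast]=9≠a[slow]=8 write a[7]=9, slow++,fast++
slow=7 fast=9: a[fast]=9=a[slow] dup, fast++

slow=7, fast=10, prefix=[1, 2, 3, 4, 6, 7, 8, 9]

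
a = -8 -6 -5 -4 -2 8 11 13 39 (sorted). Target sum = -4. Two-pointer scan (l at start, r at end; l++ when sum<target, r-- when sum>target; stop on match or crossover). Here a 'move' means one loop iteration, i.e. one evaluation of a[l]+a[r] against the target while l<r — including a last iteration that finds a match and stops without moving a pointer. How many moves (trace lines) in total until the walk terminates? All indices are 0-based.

[0,8] -8+39=31 >-4 → r--
[0,7] -8+13=5 >-4 → r--
[0,6] -8+11=3 >-4 → r--
[0,5] -8+8=0 >-4 → r--
[0,4] -8+-2=-10 <-4 → l++
[1,4] -6+-2=-8 <-4 → l++
[2,4] -5+-2=-7 <-4 → l++
[3,4] -4+-2=-6 <-4 → l++

8 moves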